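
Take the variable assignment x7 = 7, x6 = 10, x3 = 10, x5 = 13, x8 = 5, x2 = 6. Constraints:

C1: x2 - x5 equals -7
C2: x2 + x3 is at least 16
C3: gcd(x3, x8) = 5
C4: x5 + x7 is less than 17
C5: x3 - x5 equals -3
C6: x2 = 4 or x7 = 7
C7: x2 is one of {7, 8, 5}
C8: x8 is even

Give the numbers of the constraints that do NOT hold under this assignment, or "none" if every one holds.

C1: x2 - x5 = 6 - 13 = -7  OK
C2: x2 + x3 = 6 + 10 = 16; 16 ≥ 16  OK
C3: gcd(10, 5) = 5  OK
C4: x5 + x7 = 13 + 7 = 20; 20 ≥ 17, bound 17 not met  FAIL
C5: x3 - x5 = 10 - 13 = -3  OK
C6: x2 = 6 ≠ 4, but x7 = 7 = 7 (second disjunct)  OK
C7: x2 = 6 is not in {7, 8, 5}  FAIL
C8: x8 = 5 is odd  FAIL

No — constraints 4, 7, and 8 are not satisfied.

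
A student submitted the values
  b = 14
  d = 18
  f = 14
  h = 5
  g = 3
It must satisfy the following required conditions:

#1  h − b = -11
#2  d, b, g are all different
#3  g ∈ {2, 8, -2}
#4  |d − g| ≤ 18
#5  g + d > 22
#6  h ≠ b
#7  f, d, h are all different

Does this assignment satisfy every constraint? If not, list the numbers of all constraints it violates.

#1 h − b = 5 − 14 = -9, not -11  ✘
#2 values 18, 14, 3 are pairwise distinct  ✔
#3 g = 3 is not in {2, 8, -2}  ✘
#4 |18 − 3| = 15; 15 ≤ 18  ✔
#5 g + d = 3 + 18 = 21; 21 ≤ 22, bound 22 not met  ✘
#6 h = 5, b = 14; distinct  ✔
#7 values 14, 18, 5 are pairwise distinct  ✔

No — constraints 1, 3, 5 are not satisfied.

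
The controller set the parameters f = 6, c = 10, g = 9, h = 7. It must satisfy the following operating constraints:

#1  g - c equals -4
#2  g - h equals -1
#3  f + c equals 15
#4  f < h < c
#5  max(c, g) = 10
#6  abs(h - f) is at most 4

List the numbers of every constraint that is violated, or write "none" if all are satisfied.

#1 g - c = 9 - 10 = -1, not -4 — violated.
#2 g - h = 9 - 7 = 2, not -1 — violated.
#3 f + c = 6 + 10 = 16, not 15 — violated.
#4 values 6 < 7 < 10 — satisfied.
#5 max(10, 9) = 10 — satisfied.
#6 abs(7 - 6) = 1; 1 ≤ 4 — satisfied.

The assignment fails constraints 1, 2, and 3.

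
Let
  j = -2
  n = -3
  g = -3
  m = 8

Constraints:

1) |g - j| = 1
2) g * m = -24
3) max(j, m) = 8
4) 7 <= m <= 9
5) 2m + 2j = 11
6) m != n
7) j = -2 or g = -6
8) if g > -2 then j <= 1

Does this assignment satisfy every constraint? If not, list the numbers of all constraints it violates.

1) |-3 - (-2)| = 1 — holds.
2) g * m = -3 * 8 = -24 — holds.
3) max(-2, 8) = 8 — holds.
4) m = 8 lies in [7, 9] — holds.
5) 2m + 2j = 2(8) + 2(-2) = 12, not 11 — fails.
6) m = 8, n = -3; distinct — holds.
7) j = -2 = -2 (first disjunct) — holds.
8) g = -3, not > -2; antecedent false, conditional vacuously true — holds.

Constraint 5 does not hold.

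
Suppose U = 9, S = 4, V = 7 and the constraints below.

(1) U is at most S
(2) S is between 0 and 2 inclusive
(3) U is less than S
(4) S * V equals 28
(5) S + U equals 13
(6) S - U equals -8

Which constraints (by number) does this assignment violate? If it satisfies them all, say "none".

The assignment fails constraints 1, 2, 3, and 6.

(1) U = 9, S = 4; 9 > 4 (want ≤) — fails.
(2) S = 4 is outside [0, 2] — fails.
(3) U = 9, S = 4; 9 ≥ 4 (want <) — fails.
(4) S * V = 4 * 7 = 28 — holds.
(5) S + U = 4 + 9 = 13 — holds.
(6) S - U = 4 - 9 = -5, not -8 — fails.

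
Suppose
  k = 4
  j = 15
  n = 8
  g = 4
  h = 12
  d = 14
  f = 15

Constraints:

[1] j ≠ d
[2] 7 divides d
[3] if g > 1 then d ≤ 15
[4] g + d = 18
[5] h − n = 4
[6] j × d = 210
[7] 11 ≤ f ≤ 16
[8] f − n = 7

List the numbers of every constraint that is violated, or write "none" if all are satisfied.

[1] j = 15, d = 14; distinct — satisfied.
[2] 14 / 7 = 2, so 7 divides 14 — satisfied.
[3] g = 4 > 1, so we need d ≤ 15; d = 14 ≤ 15 — satisfied.
[4] g + d = 4 + 14 = 18 — satisfied.
[5] h − n = 12 − 8 = 4 — satisfied.
[6] j × d = 15 × 14 = 210 — satisfied.
[7] f = 15 lies in [11, 16] — satisfied.
[8] f − n = 15 − 8 = 7 — satisfied.

All constraints are satisfied.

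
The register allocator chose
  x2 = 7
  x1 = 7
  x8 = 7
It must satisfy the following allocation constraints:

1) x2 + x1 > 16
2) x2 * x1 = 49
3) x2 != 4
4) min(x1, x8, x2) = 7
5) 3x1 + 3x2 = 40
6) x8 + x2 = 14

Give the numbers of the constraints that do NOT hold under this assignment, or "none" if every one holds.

1) x2 + x1 = 7 + 7 = 14; 14 ≤ 16, bound 16 not met  ✗
2) x2 * x1 = 7 * 7 = 49  ✓
3) x2 = 7, and 7 ≠ 4  ✓
4) min(7, 7, 7) = 7  ✓
5) 3x1 + 3x2 = 3(7) + 3(7) = 42, not 40  ✗
6) x8 + x2 = 7 + 7 = 14  ✓

Constraints 1, 5 are violated.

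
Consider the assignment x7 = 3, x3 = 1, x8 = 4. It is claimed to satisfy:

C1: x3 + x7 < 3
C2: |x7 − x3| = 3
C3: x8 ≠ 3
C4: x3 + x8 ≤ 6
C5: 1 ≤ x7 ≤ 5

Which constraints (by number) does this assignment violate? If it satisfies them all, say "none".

C1: x3 + x7 = 1 + 3 = 4; 4 ≥ 3, bound 3 not met — does not hold.
C2: |3 − 1| = 2, not 3 — does not hold.
C3: x8 = 4, and 4 ≠ 3 — holds.
C4: x3 + x8 = 1 + 4 = 5; 5 ≤ 6 — holds.
C5: x7 = 3 lies in [1, 5] — holds.

No — constraints 1 and 2 are not satisfied.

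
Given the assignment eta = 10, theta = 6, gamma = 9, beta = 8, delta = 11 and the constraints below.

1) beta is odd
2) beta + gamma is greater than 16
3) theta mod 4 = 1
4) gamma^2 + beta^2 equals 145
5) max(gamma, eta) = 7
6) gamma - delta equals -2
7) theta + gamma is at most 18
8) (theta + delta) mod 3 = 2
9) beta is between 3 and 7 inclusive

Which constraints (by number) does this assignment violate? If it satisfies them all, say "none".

Constraints 1, 3, 5, and 9 are violated.

1) beta = 8 is even  no
2) beta + gamma = 8 + 9 = 17; 17 > 16  yes
3) 6 mod 4 = 2, not 1  no
4) gamma^2 + beta^2 = 9^2 + 8^2 = 81 + 64 = 145  yes
5) max(9, 10) = 10, not 7  no
6) gamma - delta = 9 - 11 = -2  yes
7) theta + gamma = 6 + 9 = 15; 15 ≤ 18  yes
8) theta + delta = 17; 17 mod 3 = 2  yes
9) beta = 8 is outside [3, 7]  no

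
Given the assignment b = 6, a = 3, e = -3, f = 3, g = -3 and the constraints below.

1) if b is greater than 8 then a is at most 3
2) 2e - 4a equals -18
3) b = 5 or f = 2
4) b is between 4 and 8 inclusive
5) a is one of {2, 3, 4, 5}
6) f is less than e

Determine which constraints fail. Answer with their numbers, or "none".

No — constraints 3, 6 are not satisfied.

1) b = 6, not > 8; antecedent false, conditional vacuously true  ✔
2) 2e - 4a = 2(-3) - 4(3) = -18  ✔
3) b = 6 ≠ 5 and f = 3 ≠ 2; both disjuncts false  ✘
4) b = 6 lies in [4, 8]  ✔
5) a = 3 is in {2, 3, 4, 5}  ✔
6) f = 3, e = -3; 3 ≥ -3 (want <)  ✘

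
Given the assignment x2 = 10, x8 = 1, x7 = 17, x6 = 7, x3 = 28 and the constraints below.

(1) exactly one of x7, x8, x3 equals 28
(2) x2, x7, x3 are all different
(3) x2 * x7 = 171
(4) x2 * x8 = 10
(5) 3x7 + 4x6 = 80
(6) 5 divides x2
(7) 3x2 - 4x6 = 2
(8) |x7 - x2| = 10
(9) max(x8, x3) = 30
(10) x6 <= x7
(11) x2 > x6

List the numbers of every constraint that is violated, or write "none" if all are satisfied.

Constraints 3, 5, 8, and 9 do not hold.

(1) x7=17, x8=1, x3=28; 1 of them equals 28 — satisfied.
(2) values 10, 17, 28 are pairwise distinct — satisfied.
(3) x2 * x7 = 10 * 17 = 170, not 171 — violated.
(4) x2 * x8 = 10 * 1 = 10 — satisfied.
(5) 3x7 + 4x6 = 3(17) + 4(7) = 79, not 80 — violated.
(6) 10 / 5 = 2, so 5 divides 10 — satisfied.
(7) 3x2 - 4x6 = 3(10) - 4(7) = 2 — satisfied.
(8) |17 - 10| = 7, not 10 — violated.
(9) max(1, 28) = 28, not 30 — violated.
(10) x6 = 7, x7 = 17; 7 ≤ 17 — satisfied.
(11) x2 = 10, x6 = 7; 10 > 7 — satisfied.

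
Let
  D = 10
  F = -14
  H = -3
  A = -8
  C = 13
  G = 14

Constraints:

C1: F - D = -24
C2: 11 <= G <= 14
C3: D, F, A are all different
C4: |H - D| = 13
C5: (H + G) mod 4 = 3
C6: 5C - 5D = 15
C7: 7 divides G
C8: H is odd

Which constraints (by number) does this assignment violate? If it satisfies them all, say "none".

None — every constraint holds.

C1: F - D = -14 - 10 = -24 — satisfied.
C2: G = 14 lies in [11, 14] — satisfied.
C3: values 10, -14, -8 are pairwise distinct — satisfied.
C4: |-3 - 10| = 13 — satisfied.
C5: H + G = 11; 11 mod 4 = 3 — satisfied.
C6: 5C - 5D = 5(13) - 5(10) = 15 — satisfied.
C7: 14 / 7 = 2, so 7 divides 14 — satisfied.
C8: H = -3 is odd — satisfied.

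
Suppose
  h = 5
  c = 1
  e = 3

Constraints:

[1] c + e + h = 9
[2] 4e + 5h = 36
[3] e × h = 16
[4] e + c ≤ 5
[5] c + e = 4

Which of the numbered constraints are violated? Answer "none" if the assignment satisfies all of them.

[1] c + e + h = 1 + 3 + 5 = 9  OK
[2] 4e + 5h = 4(3) + 5(5) = 37, not 36  FAIL
[3] e × h = 3 × 5 = 15, not 16  FAIL
[4] e + c = 3 + 1 = 4; 4 ≤ 5  OK
[5] c + e = 1 + 3 = 4  OK

The assignment fails constraints 2 and 3.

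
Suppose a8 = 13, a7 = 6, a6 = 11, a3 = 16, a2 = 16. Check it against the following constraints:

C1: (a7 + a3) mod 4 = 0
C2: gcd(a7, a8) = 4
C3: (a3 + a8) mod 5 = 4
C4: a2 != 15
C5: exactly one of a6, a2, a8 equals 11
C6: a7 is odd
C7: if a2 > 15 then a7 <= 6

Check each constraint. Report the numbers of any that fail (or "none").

No — constraints 1, 2, 6 are not satisfied.

C1: a7 + a3 = 22; 22 mod 4 = 2, not 0 — does not hold.
C2: gcd(6, 13) = 1, not 4 — does not hold.
C3: a3 + a8 = 29; 29 mod 5 = 4 — holds.
C4: a2 = 16, and 16 ≠ 15 — holds.
C5: a6=11, a2=16, a8=13; 1 of them equals 11 — holds.
C6: a7 = 6 is even — does not hold.
C7: a2 = 16 > 15, so we need a7 ≤ 6; a7 = 6 ≤ 6 — holds.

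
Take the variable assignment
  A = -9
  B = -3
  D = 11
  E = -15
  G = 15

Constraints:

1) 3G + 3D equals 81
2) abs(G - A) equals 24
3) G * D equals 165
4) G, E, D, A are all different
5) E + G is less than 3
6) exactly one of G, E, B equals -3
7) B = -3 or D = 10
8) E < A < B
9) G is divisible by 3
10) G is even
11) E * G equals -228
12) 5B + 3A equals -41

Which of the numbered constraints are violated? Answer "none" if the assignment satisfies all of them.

1) 3G + 3D = 3(15) + 3(11) = 78, not 81 — does not hold.
2) abs(15 - (-9)) = 24 — holds.
3) G * D = 15 * 11 = 165 — holds.
4) values 15, -15, 11, -9 are pairwise distinct — holds.
5) E + G = -15 + 15 = 0; 0 < 3 — holds.
6) G=15, E=-15, B=-3; 1 of them equals -3 — holds.
7) B = -3 = -3 (first disjunct) — holds.
8) values -15 < -9 < -3 — holds.
9) 15 / 3 = 5, so 3 divides 15 — holds.
10) G = 15 is odd — does not hold.
11) E * G = -15 * 15 = -225, not -228 — does not hold.
12) 5B + 3A = 5(-3) + 3(-9) = -42, not -41 — does not hold.

The assignment fails constraints 1, 10, 11, and 12.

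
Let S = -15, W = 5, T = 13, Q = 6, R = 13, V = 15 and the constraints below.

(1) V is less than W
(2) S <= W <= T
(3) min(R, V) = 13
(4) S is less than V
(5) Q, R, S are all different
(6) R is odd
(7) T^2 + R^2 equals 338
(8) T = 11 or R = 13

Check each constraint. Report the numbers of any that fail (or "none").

(1) V = 15, W = 5; 15 ≥ 5 (want <) — does not hold.
(2) values -15 <= 5 <= 13 — holds.
(3) min(13, 15) = 13 — holds.
(4) S = -15, V = 15; -15 < 15 — holds.
(5) values 6, 13, -15 are pairwise distinct — holds.
(6) R = 13 is odd — holds.
(7) T^2 + R^2 = 13^2 + 13^2 = 169 + 169 = 338 — holds.
(8) T = 13 ≠ 11, but R = 13 = 13 (second disjunct) — holds.

Constraint 1 is violated.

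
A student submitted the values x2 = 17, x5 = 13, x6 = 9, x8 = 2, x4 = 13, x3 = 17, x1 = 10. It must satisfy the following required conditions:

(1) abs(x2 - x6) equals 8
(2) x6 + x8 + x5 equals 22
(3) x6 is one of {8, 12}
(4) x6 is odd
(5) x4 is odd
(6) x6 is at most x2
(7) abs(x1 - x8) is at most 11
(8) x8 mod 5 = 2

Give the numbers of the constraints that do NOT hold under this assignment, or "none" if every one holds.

(1) abs(17 - 9) = 8 — satisfied.
(2) x6 + x8 + x5 = 9 + 2 + 13 = 24, not 22 — violated.
(3) x6 = 9 is not in {8, 12} — violated.
(4) x6 = 9 is odd — satisfied.
(5) x4 = 13 is odd — satisfied.
(6) x6 = 9, x2 = 17; 9 ≤ 17 — satisfied.
(7) abs(10 - 2) = 8; 8 ≤ 11 — satisfied.
(8) 2 mod 5 = 2 — satisfied.

The assignment fails constraints 2 and 3.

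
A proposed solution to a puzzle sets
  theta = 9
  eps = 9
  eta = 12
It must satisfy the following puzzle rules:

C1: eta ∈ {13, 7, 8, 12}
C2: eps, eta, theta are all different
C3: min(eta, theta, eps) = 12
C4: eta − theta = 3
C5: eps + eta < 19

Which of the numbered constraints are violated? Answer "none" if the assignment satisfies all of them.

Violated: 2, 3, 5.

C1: eta = 12 is in {13, 7, 8, 12}  yes
C2: eps = theta = 9, not all different  no
C3: min(12, 9, 9) = 9, not 12  no
C4: eta − theta = 12 − 9 = 3  yes
C5: eps + eta = 9 + 12 = 21; 21 ≥ 19, bound 19 not met  no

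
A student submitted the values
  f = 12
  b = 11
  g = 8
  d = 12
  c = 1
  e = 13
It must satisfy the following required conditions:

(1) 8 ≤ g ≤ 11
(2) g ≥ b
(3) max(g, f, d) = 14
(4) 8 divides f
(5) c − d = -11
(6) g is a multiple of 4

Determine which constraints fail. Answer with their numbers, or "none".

(1) g = 8 lies in [8, 11]  ✔
(2) g = 8, b = 11; 8 < 11 (want ≥)  ✘
(3) max(8, 12, 12) = 12, not 14  ✘
(4) 12 = 8×1 + 4, so 8 does not divide 12  ✘
(5) c − d = 1 − 12 = -11  ✔
(6) 8 / 4 = 2, so 4 divides 8  ✔

Constraints 2, 3, and 4 do not hold.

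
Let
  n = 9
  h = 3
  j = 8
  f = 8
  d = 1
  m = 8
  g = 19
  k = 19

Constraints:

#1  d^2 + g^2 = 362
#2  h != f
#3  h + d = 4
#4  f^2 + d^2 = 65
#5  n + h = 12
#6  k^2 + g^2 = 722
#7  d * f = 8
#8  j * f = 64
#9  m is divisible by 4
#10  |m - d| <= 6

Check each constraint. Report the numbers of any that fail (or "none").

Constraint 10 does not hold.

#1 d^2 + g^2 = 1^2 + 19^2 = 1 + 361 = 362 — holds.
#2 h = 3, f = 8; distinct — holds.
#3 h + d = 3 + 1 = 4 — holds.
#4 f^2 + d^2 = 8^2 + 1^2 = 64 + 1 = 65 — holds.
#5 n + h = 9 + 3 = 12 — holds.
#6 k^2 + g^2 = 19^2 + 19^2 = 361 + 361 = 722 — holds.
#7 d * f = 1 * 8 = 8 — holds.
#8 j * f = 8 * 8 = 64 — holds.
#9 8 / 4 = 2, so 4 divides 8 — holds.
#10 |8 - 1| = 7; 7 > 6, exceeds bound 6 — fails.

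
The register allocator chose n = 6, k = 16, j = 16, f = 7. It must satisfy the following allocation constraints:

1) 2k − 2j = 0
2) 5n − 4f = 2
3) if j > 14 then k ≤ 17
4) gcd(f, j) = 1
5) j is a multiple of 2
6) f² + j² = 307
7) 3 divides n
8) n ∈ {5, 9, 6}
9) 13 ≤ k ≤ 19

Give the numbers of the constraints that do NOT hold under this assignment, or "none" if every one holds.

1) 2k − 2j = 2(16) − 2(16) = 0 — holds.
2) 5n − 4f = 5(6) − 4(7) = 2 — holds.
3) j = 16 > 14, so we need k ≤ 17; k = 16 ≤ 17 — holds.
4) gcd(7, 16) = 1 — holds.
5) 16 / 2 = 8, so 2 divides 16 — holds.
6) f² + j² = 7² + 16² = 49 + 256 = 305, not 307 — fails.
7) 6 / 3 = 2, so 3 divides 6 — holds.
8) n = 6 is in {5, 9, 6} — holds.
9) k = 16 lies in [13, 19] — holds.

The assignment fails constraint 6.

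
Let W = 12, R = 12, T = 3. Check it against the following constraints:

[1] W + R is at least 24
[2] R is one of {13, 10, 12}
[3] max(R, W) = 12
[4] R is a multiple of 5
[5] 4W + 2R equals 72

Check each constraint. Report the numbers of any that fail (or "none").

[1] W + R = 12 + 12 = 24; 24 ≥ 24 — holds.
[2] R = 12 is in {13, 10, 12} — holds.
[3] max(12, 12) = 12 — holds.
[4] 12 = 5*2 + 2, so 5 does not divide 12 — does not hold.
[5] 4W + 2R = 4(12) + 2(12) = 72 — holds.

No — constraint 4 is not satisfied.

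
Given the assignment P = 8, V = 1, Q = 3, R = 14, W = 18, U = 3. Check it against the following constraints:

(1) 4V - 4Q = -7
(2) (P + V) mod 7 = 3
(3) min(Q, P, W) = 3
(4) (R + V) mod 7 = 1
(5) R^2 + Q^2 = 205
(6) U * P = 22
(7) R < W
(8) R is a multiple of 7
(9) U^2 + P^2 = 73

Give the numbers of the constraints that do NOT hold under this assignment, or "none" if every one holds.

(1) 4V - 4Q = 4(1) - 4(3) = -8, not -7 — violated.
(2) P + V = 9; 9 mod 7 = 2, not 3 — violated.
(3) min(3, 8, 18) = 3 — OK.
(4) R + V = 15; 15 mod 7 = 1 — OK.
(5) R^2 + Q^2 = 14^2 + 3^2 = 196 + 9 = 205 — OK.
(6) U * P = 3 * 8 = 24, not 22 — violated.
(7) R = 14, W = 18; 14 < 18 — OK.
(8) 14 / 7 = 2, so 7 divides 14 — OK.
(9) U^2 + P^2 = 3^2 + 8^2 = 9 + 64 = 73 — OK.

The assignment fails constraints 1, 2, and 6.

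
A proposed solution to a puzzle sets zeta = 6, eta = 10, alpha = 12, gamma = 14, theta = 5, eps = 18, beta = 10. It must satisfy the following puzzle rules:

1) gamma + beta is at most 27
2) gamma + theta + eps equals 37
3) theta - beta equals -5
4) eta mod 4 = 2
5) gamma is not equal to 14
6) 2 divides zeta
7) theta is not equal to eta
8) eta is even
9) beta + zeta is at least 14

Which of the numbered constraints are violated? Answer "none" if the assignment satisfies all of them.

1) gamma + beta = 14 + 10 = 24; 24 ≤ 27 — holds.
2) gamma + theta + eps = 14 + 5 + 18 = 37 — holds.
3) theta - beta = 5 - 10 = -5 — holds.
4) 10 mod 4 = 2 — holds.
5) gamma = 14, but 14 is required to differ — does not hold.
6) 6 / 2 = 3, so 2 divides 6 — holds.
7) theta = 5, eta = 10; distinct — holds.
8) eta = 10 is even — holds.
9) beta + zeta = 10 + 6 = 16; 16 ≥ 14 — holds.

Constraint 5 is violated.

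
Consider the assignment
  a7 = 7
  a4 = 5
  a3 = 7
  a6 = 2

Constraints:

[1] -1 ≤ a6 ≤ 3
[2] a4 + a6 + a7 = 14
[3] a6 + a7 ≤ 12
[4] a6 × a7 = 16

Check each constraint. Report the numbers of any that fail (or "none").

The assignment fails constraint 4.

[1] a6 = 2 lies in [-1, 3]  ✓
[2] a4 + a6 + a7 = 5 + 2 + 7 = 14  ✓
[3] a6 + a7 = 2 + 7 = 9; 9 ≤ 12  ✓
[4] a6 × a7 = 2 × 7 = 14, not 16  ✗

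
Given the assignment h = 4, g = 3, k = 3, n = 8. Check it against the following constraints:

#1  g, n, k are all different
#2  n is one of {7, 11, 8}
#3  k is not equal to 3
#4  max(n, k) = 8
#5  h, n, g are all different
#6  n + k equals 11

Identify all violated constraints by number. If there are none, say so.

#1 g = k = 3, not all different — violated.
#2 n = 8 is in {7, 11, 8} — OK.
#3 k = 3, but 3 is required to differ — violated.
#4 max(8, 3) = 8 — OK.
#5 values 4, 8, 3 are pairwise distinct — OK.
#6 n + k = 8 + 3 = 11 — OK.

No — constraints 1 and 3 are not satisfied.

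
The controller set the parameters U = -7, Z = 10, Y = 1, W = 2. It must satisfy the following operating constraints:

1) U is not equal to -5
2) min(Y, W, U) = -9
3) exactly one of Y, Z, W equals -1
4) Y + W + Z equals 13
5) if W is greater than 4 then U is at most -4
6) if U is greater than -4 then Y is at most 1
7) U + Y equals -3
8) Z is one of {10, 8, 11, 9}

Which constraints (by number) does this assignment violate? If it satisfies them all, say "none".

Constraints 2, 3, 7 are violated.

1) U = -7, and -7 ≠ -5 — OK.
2) min(1, 2, -7) = -7, not -9 — violated.
3) Y=1, Z=10, W=2; 0 of them equal -1, not exactly one — violated.
4) Y + W + Z = 1 + 2 + 10 = 13 — OK.
5) W = 2, not > 4; antecedent false, conditional vacuously true — OK.
6) U = -7, not > -4; antecedent false, conditional vacuously true — OK.
7) U + Y = -7 + 1 = -6, not -3 — violated.
8) Z = 10 is in {10, 8, 11, 9} — OK.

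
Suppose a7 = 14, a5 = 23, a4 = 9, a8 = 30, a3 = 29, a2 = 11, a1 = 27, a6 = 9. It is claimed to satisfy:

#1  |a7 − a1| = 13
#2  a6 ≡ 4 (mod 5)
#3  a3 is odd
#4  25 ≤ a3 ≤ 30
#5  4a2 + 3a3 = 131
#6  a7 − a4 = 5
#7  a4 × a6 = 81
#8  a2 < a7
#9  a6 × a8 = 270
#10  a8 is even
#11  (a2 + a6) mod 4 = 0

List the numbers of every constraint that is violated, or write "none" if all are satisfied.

#1 |14 − 27| = 13 — holds.
#2 9 mod 5 = 4 — holds.
#3 a3 = 29 is odd — holds.
#4 a3 = 29 lies in [25, 30] — holds.
#5 4a2 + 3a3 = 4(11) + 3(29) = 131 — holds.
#6 a7 − a4 = 14 − 9 = 5 — holds.
#7 a4 × a6 = 9 × 9 = 81 — holds.
#8 a2 = 11, a7 = 14; 11 < 14 — holds.
#9 a6 × a8 = 9 × 30 = 270 — holds.
#10 a8 = 30 is even — holds.
#11 a2 + a6 = 20; 20 mod 4 = 0 — holds.

None — every constraint holds.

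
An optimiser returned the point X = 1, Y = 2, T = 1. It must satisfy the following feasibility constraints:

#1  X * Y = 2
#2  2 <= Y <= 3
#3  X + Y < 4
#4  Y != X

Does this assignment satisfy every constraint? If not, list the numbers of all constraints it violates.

No violations.

#1 X * Y = 1 * 2 = 2 — satisfied.
#2 Y = 2 lies in [2, 3] — satisfied.
#3 X + Y = 1 + 2 = 3; 3 < 4 — satisfied.
#4 Y = 2, X = 1; distinct — satisfied.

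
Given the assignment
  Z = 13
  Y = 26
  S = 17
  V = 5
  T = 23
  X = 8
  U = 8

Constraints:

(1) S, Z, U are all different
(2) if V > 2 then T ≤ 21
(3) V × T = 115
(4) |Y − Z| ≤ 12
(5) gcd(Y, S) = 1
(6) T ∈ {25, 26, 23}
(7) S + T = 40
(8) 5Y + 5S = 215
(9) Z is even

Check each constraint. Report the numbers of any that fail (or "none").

(1) values 17, 13, 8 are pairwise distinct  OK
(2) V = 5 > 2, so we need T ≤ 21; but T = 23 > 21  FAIL
(3) V × T = 5 × 23 = 115  OK
(4) |26 − 13| = 13; 13 > 12, exceeds bound 12  FAIL
(5) gcd(26, 17) = 1  OK
(6) T = 23 is in {25, 26, 23}  OK
(7) S + T = 17 + 23 = 40  OK
(8) 5Y + 5S = 5(26) + 5(17) = 215  OK
(9) Z = 13 is odd  FAIL

Violated: 2, 4, 9.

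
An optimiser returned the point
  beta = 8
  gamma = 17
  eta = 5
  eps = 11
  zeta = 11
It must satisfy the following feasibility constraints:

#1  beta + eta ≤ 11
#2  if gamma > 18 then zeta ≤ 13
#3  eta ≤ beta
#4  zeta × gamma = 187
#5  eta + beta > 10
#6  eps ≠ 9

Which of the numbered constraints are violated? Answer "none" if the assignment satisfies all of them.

Constraint 1 is violated.

#1 beta + eta = 8 + 5 = 13; 13 > 11, bound 11 not met  no
#2 gamma = 17, not > 18; antecedent false, conditional vacuously true  yes
#3 eta = 5, beta = 8; 5 ≤ 8  yes
#4 zeta × gamma = 11 × 17 = 187  yes
#5 eta + beta = 5 + 8 = 13; 13 > 10  yes
#6 eps = 11, and 11 ≠ 9  yes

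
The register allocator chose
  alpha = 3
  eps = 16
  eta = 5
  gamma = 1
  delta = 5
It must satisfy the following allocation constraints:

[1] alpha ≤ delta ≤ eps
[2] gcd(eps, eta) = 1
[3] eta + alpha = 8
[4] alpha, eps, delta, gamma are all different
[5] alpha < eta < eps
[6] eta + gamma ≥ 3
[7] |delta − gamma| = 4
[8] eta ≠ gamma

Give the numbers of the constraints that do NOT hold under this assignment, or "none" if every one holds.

None — every constraint holds.

[1] values 3 ≤ 5 ≤ 16  holds
[2] gcd(16, 5) = 1  holds
[3] eta + alpha = 5 + 3 = 8  holds
[4] values 3, 16, 5, 1 are pairwise distinct  holds
[5] values 3 < 5 < 16  holds
[6] eta + gamma = 5 + 1 = 6; 6 ≥ 3  holds
[7] |5 − 1| = 4  holds
[8] eta = 5, gamma = 1; distinct  holds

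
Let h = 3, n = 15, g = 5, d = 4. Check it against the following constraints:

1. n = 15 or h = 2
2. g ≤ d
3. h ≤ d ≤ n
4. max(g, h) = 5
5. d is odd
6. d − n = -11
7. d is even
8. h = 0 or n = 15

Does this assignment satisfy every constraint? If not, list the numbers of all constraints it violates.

Constraints 2 and 5 are violated.

1. n = 15 = 15 (first disjunct) — satisfied.
2. g = 5, d = 4; 5 > 4 (want ≤) — violated.
3. values 3 ≤ 4 ≤ 15 — satisfied.
4. max(5, 3) = 5 — satisfied.
5. d = 4 is even — violated.
6. d − n = 4 − 15 = -11 — satisfied.
7. d = 4 is even — satisfied.
8. h = 3 ≠ 0, but n = 15 = 15 (second disjunct) — satisfied.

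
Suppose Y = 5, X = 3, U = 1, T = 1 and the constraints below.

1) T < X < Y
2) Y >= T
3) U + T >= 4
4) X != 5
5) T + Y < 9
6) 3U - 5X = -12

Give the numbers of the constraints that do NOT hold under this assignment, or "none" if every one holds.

Violated: 3.

1) values 1 < 3 < 5 — OK.
2) Y = 5, T = 1; 5 ≥ 1 — OK.
3) U + T = 1 + 1 = 2; 2 < 4, bound 4 not met — violated.
4) X = 3, and 3 ≠ 5 — OK.
5) T + Y = 1 + 5 = 6; 6 < 9 — OK.
6) 3U - 5X = 3(1) - 5(3) = -12 — OK.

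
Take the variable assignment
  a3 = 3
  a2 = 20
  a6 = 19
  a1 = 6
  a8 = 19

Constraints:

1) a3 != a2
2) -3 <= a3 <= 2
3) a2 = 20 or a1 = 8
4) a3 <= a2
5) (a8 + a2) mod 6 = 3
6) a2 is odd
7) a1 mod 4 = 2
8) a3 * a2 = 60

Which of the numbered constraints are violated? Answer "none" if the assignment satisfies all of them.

Violated: 2 and 6.

1) a3 = 3, a2 = 20; distinct — OK.
2) a3 = 3 is outside [-3, 2] — violated.
3) a2 = 20 = 20 (first disjunct) — OK.
4) a3 = 3, a2 = 20; 3 ≤ 20 — OK.
5) a8 + a2 = 39; 39 mod 6 = 3 — OK.
6) a2 = 20 is even — violated.
7) 6 mod 4 = 2 — OK.
8) a3 * a2 = 3 * 20 = 60 — OK.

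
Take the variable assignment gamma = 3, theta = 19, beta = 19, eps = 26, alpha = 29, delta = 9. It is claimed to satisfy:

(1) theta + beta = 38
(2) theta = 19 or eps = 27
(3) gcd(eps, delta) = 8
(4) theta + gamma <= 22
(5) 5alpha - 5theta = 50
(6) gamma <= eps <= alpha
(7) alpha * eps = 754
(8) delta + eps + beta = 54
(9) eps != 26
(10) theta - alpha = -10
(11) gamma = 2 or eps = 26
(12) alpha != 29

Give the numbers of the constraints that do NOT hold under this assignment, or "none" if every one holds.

Violated: 3, 9, and 12.

(1) theta + beta = 19 + 19 = 38  yes
(2) theta = 19 = 19 (first disjunct)  yes
(3) gcd(26, 9) = 1, not 8  no
(4) theta + gamma = 19 + 3 = 22; 22 ≤ 22  yes
(5) 5alpha - 5theta = 5(29) - 5(19) = 50  yes
(6) values 3 <= 26 <= 29  yes
(7) alpha * eps = 29 * 26 = 754  yes
(8) delta + eps + beta = 9 + 26 + 19 = 54  yes
(9) eps = 26, but 26 is required to differ  no
(10) theta - alpha = 19 - 29 = -10  yes
(11) gamma = 3 ≠ 2, but eps = 26 = 26 (second disjunct)  yes
(12) alpha = 29, but 29 is required to differ  no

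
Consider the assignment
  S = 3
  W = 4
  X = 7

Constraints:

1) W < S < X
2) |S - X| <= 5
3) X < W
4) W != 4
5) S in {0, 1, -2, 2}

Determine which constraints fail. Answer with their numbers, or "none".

1) values 4, 3, 7; W = 4 is not < S = 3  FAIL
2) |3 - 7| = 4; 4 ≤ 5  OK
3) X = 7, W = 4; 7 ≥ 4 (want <)  FAIL
4) W = 4, but 4 is required to differ  FAIL
5) S = 3 is not in {0, 1, -2, 2}  FAIL

Violated: 1, 3, 4, and 5.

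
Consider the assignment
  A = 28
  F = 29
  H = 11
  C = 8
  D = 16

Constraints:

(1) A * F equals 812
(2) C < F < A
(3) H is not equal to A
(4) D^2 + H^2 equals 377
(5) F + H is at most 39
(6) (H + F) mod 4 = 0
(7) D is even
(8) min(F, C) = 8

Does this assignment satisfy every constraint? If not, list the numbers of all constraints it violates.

(1) A * F = 28 * 29 = 812  true
(2) values 8, 29, 28; F = 29 is not < A = 28  false
(3) H = 11, A = 28; distinct  true
(4) D^2 + H^2 = 16^2 + 11^2 = 256 + 121 = 377  true
(5) F + H = 29 + 11 = 40; 40 > 39, bound 39 not met  false
(6) H + F = 40; 40 mod 4 = 0  true
(7) D = 16 is even  true
(8) min(29, 8) = 8  true

Constraints 2 and 5 are violated.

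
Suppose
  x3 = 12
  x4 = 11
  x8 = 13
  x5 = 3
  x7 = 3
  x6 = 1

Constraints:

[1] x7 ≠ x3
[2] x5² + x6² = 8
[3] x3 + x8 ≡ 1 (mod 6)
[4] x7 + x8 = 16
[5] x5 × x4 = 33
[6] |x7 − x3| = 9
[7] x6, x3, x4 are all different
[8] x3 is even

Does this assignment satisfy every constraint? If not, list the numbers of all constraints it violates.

[1] x7 = 3, x3 = 12; distinct — holds.
[2] x5² + x6² = 3² + 1² = 9 + 1 = 10, not 8 — does not hold.
[3] x3 + x8 = 25; 25 mod 6 = 1 — holds.
[4] x7 + x8 = 3 + 13 = 16 — holds.
[5] x5 × x4 = 3 × 11 = 33 — holds.
[6] |3 − 12| = 9 — holds.
[7] values 1, 12, 11 are pairwise distinct — holds.
[8] x3 = 12 is even — holds.

The assignment fails constraint 2.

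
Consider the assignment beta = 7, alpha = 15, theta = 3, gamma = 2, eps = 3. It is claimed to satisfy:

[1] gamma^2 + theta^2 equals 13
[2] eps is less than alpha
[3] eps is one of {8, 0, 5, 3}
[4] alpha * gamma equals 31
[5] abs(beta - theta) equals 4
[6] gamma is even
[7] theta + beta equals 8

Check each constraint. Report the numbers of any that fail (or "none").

[1] gamma^2 + theta^2 = 2^2 + 3^2 = 4 + 9 = 13 — satisfied.
[2] eps = 3, alpha = 15; 3 < 15 — satisfied.
[3] eps = 3 is in {8, 0, 5, 3} — satisfied.
[4] alpha * gamma = 15 * 2 = 30, not 31 — violated.
[5] abs(7 - 3) = 4 — satisfied.
[6] gamma = 2 is even — satisfied.
[7] theta + beta = 3 + 7 = 10, not 8 — violated.

No — constraints 4, 7 are not satisfied.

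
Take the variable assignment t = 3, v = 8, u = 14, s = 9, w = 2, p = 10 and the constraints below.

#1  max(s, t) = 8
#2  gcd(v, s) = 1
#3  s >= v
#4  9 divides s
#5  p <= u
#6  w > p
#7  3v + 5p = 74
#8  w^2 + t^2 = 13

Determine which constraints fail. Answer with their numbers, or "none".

#1 max(9, 3) = 9, not 8 — does not hold.
#2 gcd(8, 9) = 1 — holds.
#3 s = 9, v = 8; 9 ≥ 8 — holds.
#4 9 / 9 = 1, so 9 divides 9 — holds.
#5 p = 10, u = 14; 10 ≤ 14 — holds.
#6 w = 2, p = 10; 2 ≤ 10 (want >) — does not hold.
#7 3v + 5p = 3(8) + 5(10) = 74 — holds.
#8 w^2 + t^2 = 2^2 + 3^2 = 4 + 9 = 13 — holds.

The assignment fails constraints 1, 6.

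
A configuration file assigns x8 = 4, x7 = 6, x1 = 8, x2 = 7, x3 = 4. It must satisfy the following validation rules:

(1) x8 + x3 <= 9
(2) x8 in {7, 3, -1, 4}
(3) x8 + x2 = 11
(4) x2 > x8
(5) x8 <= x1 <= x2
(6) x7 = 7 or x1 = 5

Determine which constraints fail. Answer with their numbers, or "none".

Constraints 5 and 6 are violated.

(1) x8 + x3 = 4 + 4 = 8; 8 ≤ 9 — OK.
(2) x8 = 4 is in {7, 3, -1, 4} — OK.
(3) x8 + x2 = 4 + 7 = 11 — OK.
(4) x2 = 7, x8 = 4; 7 > 4 — OK.
(5) values 4, 8, 7; x1 = 8 is not <= x2 = 7 — violated.
(6) x7 = 6 ≠ 7 and x1 = 8 ≠ 5; both disjuncts false — violated.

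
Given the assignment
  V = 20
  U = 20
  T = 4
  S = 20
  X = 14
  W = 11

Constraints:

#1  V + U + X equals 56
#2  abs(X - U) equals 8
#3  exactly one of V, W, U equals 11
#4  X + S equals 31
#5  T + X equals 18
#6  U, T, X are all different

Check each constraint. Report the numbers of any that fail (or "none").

#1 V + U + X = 20 + 20 + 14 = 54, not 56  false
#2 abs(14 - 20) = 6, not 8  false
#3 V=20, W=11, U=20; 1 of them equals 11  true
#4 X + S = 14 + 20 = 34, not 31  false
#5 T + X = 4 + 14 = 18  true
#6 values 20, 4, 14 are pairwise distinct  true

Constraints 1, 2, and 4 are violated.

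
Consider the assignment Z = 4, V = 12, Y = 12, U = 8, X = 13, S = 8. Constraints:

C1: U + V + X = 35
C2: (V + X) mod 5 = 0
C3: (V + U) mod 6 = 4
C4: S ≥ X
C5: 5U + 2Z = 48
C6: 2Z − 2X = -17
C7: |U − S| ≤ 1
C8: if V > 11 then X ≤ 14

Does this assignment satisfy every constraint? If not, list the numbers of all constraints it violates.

No — constraints 1, 3, 4, 6 are not satisfied.

C1: U + V + X = 8 + 12 + 13 = 33, not 35 — does not hold.
C2: V + X = 25; 25 mod 5 = 0 — holds.
C3: V + U = 20; 20 mod 6 = 2, not 4 — does not hold.
C4: S = 8, X = 13; 8 < 13 (want ≥) — does not hold.
C5: 5U + 2Z = 5(8) + 2(4) = 48 — holds.
C6: 2Z − 2X = 2(4) − 2(13) = -18, not -17 — does not hold.
C7: |8 − 8| = 0; 0 ≤ 1 — holds.
C8: V = 12 > 11, so we need X ≤ 14; X = 13 ≤ 14 — holds.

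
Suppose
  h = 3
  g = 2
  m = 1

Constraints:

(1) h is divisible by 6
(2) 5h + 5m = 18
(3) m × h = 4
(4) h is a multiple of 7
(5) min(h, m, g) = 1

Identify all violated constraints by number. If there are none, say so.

(1) 3 = 6×0 + 3, so 6 does not divide 3  fails
(2) 5h + 5m = 5(3) + 5(1) = 20, not 18  fails
(3) m × h = 1 × 3 = 3, not 4  fails
(4) 3 = 7×0 + 3, so 7 does not divide 3  fails
(5) min(3, 1, 2) = 1  holds

No — constraints 1, 2, 3, and 4 are not satisfied.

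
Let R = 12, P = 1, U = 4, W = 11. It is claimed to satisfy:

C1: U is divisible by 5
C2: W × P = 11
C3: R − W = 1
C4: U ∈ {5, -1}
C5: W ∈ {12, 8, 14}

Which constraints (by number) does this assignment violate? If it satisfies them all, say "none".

The assignment fails constraints 1, 4, and 5.

C1: 4 = 5×0 + 4, so 5 does not divide 4 — violated.
C2: W × P = 11 × 1 = 11 — OK.
C3: R − W = 12 − 11 = 1 — OK.
C4: U = 4 is not in {5, -1} — violated.
C5: W = 11 is not in {12, 8, 14} — violated.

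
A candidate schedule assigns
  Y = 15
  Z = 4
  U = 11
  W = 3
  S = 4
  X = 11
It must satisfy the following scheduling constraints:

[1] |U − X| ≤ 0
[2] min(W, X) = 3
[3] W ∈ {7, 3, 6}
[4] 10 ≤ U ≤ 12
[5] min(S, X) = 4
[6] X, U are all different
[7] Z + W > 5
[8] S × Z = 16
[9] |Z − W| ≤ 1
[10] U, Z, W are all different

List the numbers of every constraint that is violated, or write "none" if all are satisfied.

No — constraint 6 is not satisfied.

[1] |11 − 11| = 0; 0 ≤ 0  true
[2] min(3, 11) = 3  true
[3] W = 3 is in {7, 3, 6}  true
[4] U = 11 lies in [10, 12]  true
[5] min(4, 11) = 4  true
[6] X = U = 11, not all different  false
[7] Z + W = 4 + 3 = 7; 7 > 5  true
[8] S × Z = 4 × 4 = 16  true
[9] |4 − 3| = 1; 1 ≤ 1  true
[10] values 11, 4, 3 are pairwise distinct  true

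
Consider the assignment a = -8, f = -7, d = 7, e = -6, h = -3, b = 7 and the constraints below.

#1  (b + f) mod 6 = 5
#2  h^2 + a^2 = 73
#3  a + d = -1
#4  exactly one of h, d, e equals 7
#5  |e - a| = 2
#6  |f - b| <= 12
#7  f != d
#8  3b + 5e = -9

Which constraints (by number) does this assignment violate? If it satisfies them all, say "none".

Constraints 1 and 6 do not hold.

#1 b + f = 0; 0 mod 6 = 0, not 5 — fails.
#2 h^2 + a^2 = (-3)^2 + (-8)^2 = 9 + 64 = 73 — holds.
#3 a + d = -8 + 7 = -1 — holds.
#4 h=-3, d=7, e=-6; 1 of them equals 7 — holds.
#5 |-6 - (-8)| = 2 — holds.
#6 |-7 - 7| = 14; 14 > 12, exceeds bound 12 — fails.
#7 f = -7, d = 7; distinct — holds.
#8 3b + 5e = 3(7) + 5(-6) = -9 — holds.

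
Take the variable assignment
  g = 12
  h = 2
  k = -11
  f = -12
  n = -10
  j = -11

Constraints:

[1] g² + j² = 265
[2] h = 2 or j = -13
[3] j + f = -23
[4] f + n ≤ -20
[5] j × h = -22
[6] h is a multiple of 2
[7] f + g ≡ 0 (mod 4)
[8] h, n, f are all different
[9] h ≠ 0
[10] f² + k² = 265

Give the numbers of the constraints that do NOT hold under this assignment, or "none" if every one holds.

[1] g² + j² = 12² + (-11)² = 144 + 121 = 265 — holds.
[2] h = 2 = 2 (first disjunct) — holds.
[3] j + f = -11 + (-12) = -23 — holds.
[4] f + n = -12 + (-10) = -22; -22 ≤ -20 — holds.
[5] j × h = -11 × 2 = -22 — holds.
[6] 2 / 2 = 1, so 2 divides 2 — holds.
[7] f + g = 0; 0 mod 4 = 0 — holds.
[8] values 2, -10, -12 are pairwise distinct — holds.
[9] h = 2, and 2 ≠ 0 — holds.
[10] f² + k² = (-12)² + (-11)² = 144 + 121 = 265 — holds.

The assignment satisfies every constraint.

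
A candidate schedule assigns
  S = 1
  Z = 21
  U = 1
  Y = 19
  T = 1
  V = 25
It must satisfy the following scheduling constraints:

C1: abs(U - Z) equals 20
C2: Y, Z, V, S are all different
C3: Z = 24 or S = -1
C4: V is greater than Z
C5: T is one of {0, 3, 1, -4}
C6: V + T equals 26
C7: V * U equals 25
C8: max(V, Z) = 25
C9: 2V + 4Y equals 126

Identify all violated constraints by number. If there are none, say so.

Constraint 3 is violated.

C1: abs(1 - 21) = 20  ✓
C2: values 19, 21, 25, 1 are pairwise distinct  ✓
C3: Z = 21 ≠ 24 and S = 1 ≠ -1; both disjuncts false  ✗
C4: V = 25, Z = 21; 25 > 21  ✓
C5: T = 1 is in {0, 3, 1, -4}  ✓
C6: V + T = 25 + 1 = 26  ✓
C7: V * U = 25 * 1 = 25  ✓
C8: max(25, 21) = 25  ✓
C9: 2V + 4Y = 2(25) + 4(19) = 126  ✓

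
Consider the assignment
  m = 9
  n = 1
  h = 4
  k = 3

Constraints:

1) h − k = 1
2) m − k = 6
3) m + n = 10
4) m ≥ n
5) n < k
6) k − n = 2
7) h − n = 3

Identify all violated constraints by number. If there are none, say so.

1) h − k = 4 − 3 = 1 — holds.
2) m − k = 9 − 3 = 6 — holds.
3) m + n = 9 + 1 = 10 — holds.
4) m = 9, n = 1; 9 ≥ 1 — holds.
5) n = 1, k = 3; 1 < 3 — holds.
6) k − n = 3 − 1 = 2 — holds.
7) h − n = 4 − 1 = 3 — holds.

None — every constraint holds.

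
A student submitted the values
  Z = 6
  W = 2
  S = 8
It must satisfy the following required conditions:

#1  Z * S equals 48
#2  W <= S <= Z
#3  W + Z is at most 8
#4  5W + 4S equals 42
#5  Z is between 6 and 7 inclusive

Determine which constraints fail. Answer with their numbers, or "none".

Violated: 2.

#1 Z * S = 6 * 8 = 48 — satisfied.
#2 values 2, 8, 6; S = 8 is not <= Z = 6 — violated.
#3 W + Z = 2 + 6 = 8; 8 ≤ 8 — satisfied.
#4 5W + 4S = 5(2) + 4(8) = 42 — satisfied.
#5 Z = 6 lies in [6, 7] — satisfied.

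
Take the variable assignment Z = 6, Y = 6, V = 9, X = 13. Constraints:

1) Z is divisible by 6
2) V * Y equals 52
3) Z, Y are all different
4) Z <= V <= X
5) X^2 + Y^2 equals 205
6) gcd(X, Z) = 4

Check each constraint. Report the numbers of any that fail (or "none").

Constraints 2, 3, 6 do not hold.

1) 6 / 6 = 1, so 6 divides 6 — satisfied.
2) V * Y = 9 * 6 = 54, not 52 — violated.
3) Z = Y = 6, not all different — violated.
4) values 6 <= 9 <= 13 — satisfied.
5) X^2 + Y^2 = 13^2 + 6^2 = 169 + 36 = 205 — satisfied.
6) gcd(13, 6) = 1, not 4 — violated.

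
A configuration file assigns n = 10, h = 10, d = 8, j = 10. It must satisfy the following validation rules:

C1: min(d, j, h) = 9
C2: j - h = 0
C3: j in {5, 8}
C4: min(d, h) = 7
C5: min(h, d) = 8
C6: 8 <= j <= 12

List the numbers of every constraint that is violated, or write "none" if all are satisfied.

Constraints 1, 3, and 4 do not hold.

C1: min(8, 10, 10) = 8, not 9 — fails.
C2: j - h = 10 - 10 = 0 — holds.
C3: j = 10 is not in {5, 8} — fails.
C4: min(8, 10) = 8, not 7 — fails.
C5: min(10, 8) = 8 — holds.
C6: j = 10 lies in [8, 12] — holds.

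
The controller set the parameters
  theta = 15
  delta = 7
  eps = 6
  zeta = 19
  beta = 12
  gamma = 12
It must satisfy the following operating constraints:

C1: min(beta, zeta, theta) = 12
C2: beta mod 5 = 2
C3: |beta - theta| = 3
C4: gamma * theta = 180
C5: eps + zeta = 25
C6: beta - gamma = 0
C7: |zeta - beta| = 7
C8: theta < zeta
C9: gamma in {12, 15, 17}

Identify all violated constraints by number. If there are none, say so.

C1: min(12, 19, 15) = 12  holds
C2: 12 mod 5 = 2  holds
C3: |12 - 15| = 3  holds
C4: gamma * theta = 12 * 15 = 180  holds
C5: eps + zeta = 6 + 19 = 25  holds
C6: beta - gamma = 12 - 12 = 0  holds
C7: |19 - 12| = 7  holds
C8: theta = 15, zeta = 19; 15 < 19  holds
C9: gamma = 12 is in {12, 15, 17}  holds

Yes — all constraints hold.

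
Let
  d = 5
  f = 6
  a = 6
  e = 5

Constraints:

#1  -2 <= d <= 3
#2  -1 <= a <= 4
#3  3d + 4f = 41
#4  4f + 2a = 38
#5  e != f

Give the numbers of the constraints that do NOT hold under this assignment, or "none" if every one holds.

#1 d = 5 is outside [-2, 3] — does not hold.
#2 a = 6 is outside [-1, 4] — does not hold.
#3 3d + 4f = 3(5) + 4(6) = 39, not 41 — does not hold.
#4 4f + 2a = 4(6) + 2(6) = 36, not 38 — does not hold.
#5 e = 5, f = 6; distinct — holds.

The assignment fails constraints 1, 2, 3, 4.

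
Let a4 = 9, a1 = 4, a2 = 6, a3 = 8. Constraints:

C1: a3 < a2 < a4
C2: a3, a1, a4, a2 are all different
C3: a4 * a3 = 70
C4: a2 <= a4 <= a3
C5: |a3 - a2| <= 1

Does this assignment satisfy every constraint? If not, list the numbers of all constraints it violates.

No — constraints 1, 3, 4, 5 are not satisfied.

C1: values 8, 6, 9; a3 = 8 is not < a2 = 6 — fails.
C2: values 8, 4, 9, 6 are pairwise distinct — holds.
C3: a4 * a3 = 9 * 8 = 72, not 70 — fails.
C4: values 6, 9, 8; a4 = 9 is not <= a3 = 8 — fails.
C5: |8 - 6| = 2; 2 > 1, exceeds bound 1 — fails.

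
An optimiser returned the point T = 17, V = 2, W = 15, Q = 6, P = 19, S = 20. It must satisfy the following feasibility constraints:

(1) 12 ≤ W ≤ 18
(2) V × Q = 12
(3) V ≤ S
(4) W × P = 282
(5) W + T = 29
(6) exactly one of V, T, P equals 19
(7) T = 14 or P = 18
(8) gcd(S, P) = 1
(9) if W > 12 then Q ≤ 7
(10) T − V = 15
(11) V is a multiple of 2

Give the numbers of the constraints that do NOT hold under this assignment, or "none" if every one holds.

Constraints 4, 5, 7 are violated.

(1) W = 15 lies in [12, 18] — holds.
(2) V × Q = 2 × 6 = 12 — holds.
(3) V = 2, S = 20; 2 ≤ 20 — holds.
(4) W × P = 15 × 19 = 285, not 282 — does not hold.
(5) W + T = 15 + 17 = 32, not 29 — does not hold.
(6) V=2, T=17, P=19; 1 of them equals 19 — holds.
(7) T = 17 ≠ 14 and P = 19 ≠ 18; both disjuncts false — does not hold.
(8) gcd(20, 19) = 1 — holds.
(9) W = 15 > 12, so we need Q ≤ 7; Q = 6 ≤ 7 — holds.
(10) T − V = 17 − 2 = 15 — holds.
(11) 2 / 2 = 1, so 2 divides 2 — holds.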